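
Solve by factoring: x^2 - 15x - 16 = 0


We need two numbers that multiply to -16 and add to -15.
Those numbers are -16 and 1 (since (-16) * 1 = -16 and (-16) + 1 = -15).
So x^2 - 15x - 16 = (x - 16)(x + 1) = 0
Setting each factor to zero: x = 16 or x = -1

x = -1, x = 16


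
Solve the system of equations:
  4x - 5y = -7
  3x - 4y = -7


Using Cramer's rule:
Determinant D = (4)(-4) - (3)(-5) = -16 + 15 = -1
Dx = (-7)(-4) - (-7)(-5) = 28 - 35 = -7
Dy = (4)(-7) - (3)(-7) = -28 + 21 = -7
x = Dx/D = -7/-1 = 7
y = Dy/D = -7/-1 = 7

x = 7, y = 7


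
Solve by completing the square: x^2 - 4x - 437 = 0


Start: x^2 - 4x - 437 = 0
Move constant: x^2 - 4x = 437
Half of -4 is -2, squared is 4
Add 4 to both sides: x^2 - 4x + 4 = 441
(x - 2)^2 = 441
x - 2 = ±21
x = 2 + 21 = 23 or x = 2 - 21 = -19

x = -19, x = 23


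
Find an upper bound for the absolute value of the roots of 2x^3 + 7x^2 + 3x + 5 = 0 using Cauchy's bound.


Cauchy's bound: all roots r satisfy |r| <= 1 + max(|a_i/a_n|) for i = 0,...,n-1
where a_n is the leading coefficient.

Coefficients: [2, 7, 3, 5]
Leading coefficient a_n = 2
Ratios |a_i/a_n|: 7/2, 3/2, 5/2
Maximum ratio: 7/2
Cauchy's bound: |r| <= 1 + 7/2 = 9/2

Upper bound = 9/2


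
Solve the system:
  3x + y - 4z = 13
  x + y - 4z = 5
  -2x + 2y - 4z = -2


Using Cramer's rule. Expand each determinant along the first row.
D  = 3*[1*(-4) - (-4)*2] - 1*[1*(-4) - (-4)*(-2)] + (-4)*[1*2 - 1*(-2)]
  = 3*(4) - 1*(-12) + (-4)*(4) = 8
Dx = 13*[1*(-4) - (-4)*2] - 1*[5*(-4) - (-4)*(-2)] + (-4)*[5*2 - 1*(-2)]
  = 13*(4) - 1*(-28) + (-4)*(12) = 32
Dy = 3*[5*(-4) - (-4)*(-2)] - 13*[1*(-4) - (-4)*(-2)] + (-4)*[1*(-2) - 5*(-2)]
  = 3*(-28) - 13*(-12) + (-4)*(8) = 40
Dz = 3*[1*(-2) - 5*2] - 1*[1*(-2) - 5*(-2)] + 13*[1*2 - 1*(-2)]
  = 3*(-12) - 1*(8) + 13*(4) = 8
x = Dx/D = 32/8 = 4, y = Dy/D = 40/8 = 5, z = Dz/D = 8/8 = 1
Check eq1: (3)(4) + (1)(5) + (-4)(1) = 13 = 13 ✓
Check eq2: (1)(4) + (1)(5) + (-4)(1) = 5 = 5 ✓
Check eq3: (-2)(4) + (2)(5) + (-4)(1) = -2 = -2 ✓

x = 4, y = 5, z = 1


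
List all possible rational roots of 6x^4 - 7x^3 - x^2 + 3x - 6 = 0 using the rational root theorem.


Rational root theorem: possible roots are ±p/q where:
  p divides the constant term (-6): p ∈ {1, 2, 3, 6}
  q divides the leading coefficient (6): q ∈ {1, 2, 3, 6}

All possible rational roots: -6, -3, -2, -3/2, -1, -2/3, -1/2, -1/3, -1/6, 1/6, 1/3, 1/2, 2/3, 1, 3/2, 2, 3, 6

-6, -3, -2, -3/2, -1, -2/3, -1/2, -1/3, -1/6, 1/6, 1/3, 1/2, 2/3, 1, 3/2, 2, 3, 6


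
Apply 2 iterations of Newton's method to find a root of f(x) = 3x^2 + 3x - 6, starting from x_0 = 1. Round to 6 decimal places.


Newton's method: x_(n+1) = x_n - f(x_n)/f'(x_n)
f(x) = 3x^2 + 3x - 6
f'(x) = 6x + 3

Iteration 1:
  f(1.000000) = 0.000000
  f'(1.000000) = 9.000000
  x_1 = 1.000000 - (0.000000)/(9.000000) = 1.000000

Iteration 2:
  f(1.000000) = 0.000000
  f'(1.000000) = 9.000000
  x_2 = 1.000000 - (0.000000)/(9.000000) = 1.000000

x_2 = 1.000000


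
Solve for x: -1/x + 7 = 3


Subtract 7 from both sides: -1/x = -4
Multiply both sides by x: -1 = -4 * x
Divide by -4: x = 1/4

x = 1/4


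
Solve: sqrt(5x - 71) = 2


Square both sides: 5x - 71 = 2^2 = 4
5x = 4 + 71 = 75
x = 15
Check: sqrt(5*15 - 71) = sqrt(4) = 2 ✓

x = 15


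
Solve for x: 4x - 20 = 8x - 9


Starting with: 4x - 20 = 8x - 9
Move all x terms to left: (4 - 8)x = -9 + 20
Simplify: -4x = 11
Divide both sides by -4: x = -11/4

x = -11/4


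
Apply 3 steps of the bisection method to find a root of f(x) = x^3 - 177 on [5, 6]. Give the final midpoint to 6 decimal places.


f(x) = x^3 - 177
f(5) = -52 < 0
f(6) = 39 > 0

Step 1: midpoint = (5.000000 + 6.000000)/2 = 5.500000
  f(5.500000) = -10.625000
  f(mid) < 0, so root is in [5.500000, 6.000000]

Step 2: midpoint = (5.500000 + 6.000000)/2 = 5.750000
  f(5.750000) = 13.109375
  f(mid) > 0, so root is in [5.500000, 5.750000]

Step 3: midpoint = (5.500000 + 5.750000)/2 = 5.625000
  f(5.625000) = 0.978516
  f(mid) > 0, so root is in [5.500000, 5.625000]

midpoint = 5.625000


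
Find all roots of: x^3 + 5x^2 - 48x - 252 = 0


Let p(x) = x^3 + 5x^2 - 48x - 252. By the rational root theorem (leading coefficient 1), any rational root is an integer divisor of 252: try ±1, ±2, ... in turn.
Test x = 1: value = -294 ≠ 0.
Test x = -1: value = -200 ≠ 0.
Test x = 2: value = -320 ≠ 0.
Test x = -2: value = -144 ≠ 0.
Test x = 3: value = -324 ≠ 0.
Test x = -3: value = -90 ≠ 0.
Test x = 4: value = -300 ≠ 0.
Test x = -4: value = -44 ≠ 0.
Test x = 6: value = -144 ≠ 0.
Test x = -6: value = 0 ✓, so (x + 6) is a factor.
Synthetic division by (x + 6): bring down 1; 1(-6) + 5 = -1; (-1)(-6) - 48 = -42; (-42)(-6) - 252 = 0 → quotient x^2 - x - 42, remainder 0.
Solve the quadratic x^2 - x - 42 = 0: discriminant = (-1)^2 - 4(1)(-42) = 1 + 168 = 169.
sqrt(169) = 13, so x = (1 ± 13)/2: x = 7 or x = -6.
Collecting all roots found:

x = -6 (multiplicity 2), x = 7


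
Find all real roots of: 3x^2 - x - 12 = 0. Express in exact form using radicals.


Using the quadratic formula: x = (-b ± sqrt(b^2 - 4ac)) / (2a)
Here a = 3, b = -1, c = -12
Discriminant = b^2 - 4ac = (-1)^2 - 4(3)(-12) = 1 + 144 = 145
Since discriminant = 145 > 0, there are two real roots.
x = (1 ± sqrt(145)) / 6
Numerically: x ≈ 2.1736 or x ≈ -1.8403

x = (1 + sqrt(145)) / 6 or x = (1 - sqrt(145)) / 6


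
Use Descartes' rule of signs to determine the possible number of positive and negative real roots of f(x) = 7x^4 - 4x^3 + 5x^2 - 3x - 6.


Descartes' rule of signs:

For positive roots, count sign changes in f(x) = 7x^4 - 4x^3 + 5x^2 - 3x - 6:
Signs of coefficients: +, -, +, -, -
Number of sign changes: 3
Possible positive real roots: 3, 1

For negative roots, examine f(-x) = 7x^4 + 4x^3 + 5x^2 + 3x - 6:
Signs of coefficients: +, +, +, +, -
Number of sign changes: 1
Possible negative real roots: 1

Positive roots: 3 or 1; Negative roots: 1


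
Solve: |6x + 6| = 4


An absolute value equation |expr| = 4 gives two cases:
Case 1: 6x + 6 = 4
  6x = -2, so x = -1/3
Case 2: 6x + 6 = -4
  6x = -10, so x = -5/3

x = -5/3, x = -1/3


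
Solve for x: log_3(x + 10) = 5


Convert to exponential form: x + 10 = 3^5 = 243
x = 243 - 10 = 233
Check: log_3(233 + 10) = log_3(243) = log_3(243) = 5 ✓

x = 233


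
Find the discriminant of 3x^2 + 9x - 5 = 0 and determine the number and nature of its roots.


For ax^2 + bx + c = 0, discriminant D = b^2 - 4ac
Here a = 3, b = 9, c = -5
D = (9)^2 - 4(3)(-5) = 81 + 60 = 141

D = 141 > 0 but not a perfect square
The equation has 2 distinct real irrational roots.

Discriminant = 141, 2 distinct real irrational roots


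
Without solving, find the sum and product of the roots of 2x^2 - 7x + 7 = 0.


By Vieta's formulas for ax^2 + bx + c = 0:
  Sum of roots = -b/a
  Product of roots = c/a

Here a = 2, b = -7, c = 7
Sum = -(-7)/2 = 7/2
Product = 7/2 = 7/2

Sum = 7/2, Product = 7/2


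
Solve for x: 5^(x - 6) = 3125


Express both sides with the same base.
3125 = 5^5
Since the bases match, equate exponents: x - 6 = 5
So x = 5 - (-6) = 11

x = 11


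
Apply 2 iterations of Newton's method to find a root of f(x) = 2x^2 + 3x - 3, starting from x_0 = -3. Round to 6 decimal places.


Newton's method: x_(n+1) = x_n - f(x_n)/f'(x_n)
f(x) = 2x^2 + 3x - 3
f'(x) = 4x + 3

Iteration 1:
  f(-3.000000) = 6.000000
  f'(-3.000000) = -9.000000
  x_1 = -3.000000 - (6.000000)/(-9.000000) = -2.333333

Iteration 2:
  f(-2.333333) = 0.888889
  f'(-2.333333) = -6.333333
  x_2 = -2.333333 - (0.888889)/(-6.333333) = -2.192982

x_2 = -2.192982


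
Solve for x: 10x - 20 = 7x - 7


Starting with: 10x - 20 = 7x - 7
Move all x terms to left: (10 - 7)x = -7 + 20
Simplify: 3x = 13
Divide both sides by 3: x = 13/3

x = 13/3


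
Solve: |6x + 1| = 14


An absolute value equation |expr| = 14 gives two cases:
Case 1: 6x + 1 = 14
  6x = 13, so x = 13/6
Case 2: 6x + 1 = -14
  6x = -15, so x = -5/2

x = -5/2, x = 13/6


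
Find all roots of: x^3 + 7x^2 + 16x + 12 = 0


Let p(x) = x^3 + 7x^2 + 16x + 12. By the rational root theorem (leading coefficient 1), any rational root is an integer divisor of 12: try ±1, ±2, ... in turn.
Test x = 1: value = 36 ≠ 0.
Test x = -1: value = 2 ≠ 0.
Test x = 2: value = 80 ≠ 0.
Test x = -2: value = 0 ✓, so (x + 2) is a factor.
Synthetic division by (x + 2): bring down 1; 1(-2) + 7 = 5; 5(-2) + 16 = 6; 6(-2) + 12 = 0 → quotient x^2 + 5x + 6, remainder 0.
Solve the quadratic x^2 + 5x + 6 = 0: discriminant = 5^2 - 4(1)(6) = 25 - 24 = 1.
sqrt(1) = 1, so x = (-5 ± 1)/2: x = -2 or x = -3.
Collecting all roots found:

x = -3, x = -2 (multiplicity 2)


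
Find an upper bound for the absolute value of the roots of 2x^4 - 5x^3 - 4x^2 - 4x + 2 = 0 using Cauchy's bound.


Cauchy's bound: all roots r satisfy |r| <= 1 + max(|a_i/a_n|) for i = 0,...,n-1
where a_n is the leading coefficient.

Coefficients: [2, -5, -4, -4, 2]
Leading coefficient a_n = 2
Ratios |a_i/a_n|: 5/2, 2, 2, 1
Maximum ratio: 5/2
Cauchy's bound: |r| <= 1 + 5/2 = 7/2

Upper bound = 7/2


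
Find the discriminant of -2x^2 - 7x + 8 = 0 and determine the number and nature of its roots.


For ax^2 + bx + c = 0, discriminant D = b^2 - 4ac
Here a = -2, b = -7, c = 8
D = (-7)^2 - 4(-2)(8) = 49 + 64 = 113

D = 113 > 0 but not a perfect square
The equation has 2 distinct real irrational roots.

Discriminant = 113, 2 distinct real irrational roots


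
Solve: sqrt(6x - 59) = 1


Square both sides: 6x - 59 = 1^2 = 1
6x = 1 + 59 = 60
x = 10
Check: sqrt(6*10 - 59) = sqrt(1) = 1 ✓

x = 10


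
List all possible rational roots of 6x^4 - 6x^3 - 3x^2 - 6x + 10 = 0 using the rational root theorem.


Rational root theorem: possible roots are ±p/q where:
  p divides the constant term (10): p ∈ {1, 2, 5, 10}
  q divides the leading coefficient (6): q ∈ {1, 2, 3, 6}

All possible rational roots: -10, -5, -10/3, -5/2, -2, -5/3, -1, -5/6, -2/3, -1/2, -1/3, -1/6, 1/6, 1/3, 1/2, 2/3, 5/6, 1, 5/3, 2, 5/2, 10/3, 5, 10

-10, -5, -10/3, -5/2, -2, -5/3, -1, -5/6, -2/3, -1/2, -1/3, -1/6, 1/6, 1/3, 1/2, 2/3, 5/6, 1, 5/3, 2, 5/2, 10/3, 5, 10


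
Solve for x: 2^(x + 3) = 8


Express both sides with the same base.
8 = 2^3
Since the bases match, equate exponents: x + 3 = 3
So x = 3 - (3) = 0

x = 0


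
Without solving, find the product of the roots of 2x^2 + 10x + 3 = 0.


By Vieta's formulas for ax^2 + bx + c = 0:
  Sum of roots = -b/a
  Product of roots = c/a

Here a = 2, b = 10, c = 3
Sum = -(10)/2 = -5
Product = 3/2 = 3/2

Product = 3/2


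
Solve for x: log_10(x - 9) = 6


Convert to exponential form: x - 9 = 10^6 = 1000000
x = 1000000 + 9 = 1000009
Check: log_10(1000009 - 9) = log_10(1000000) = log_10(1000000) = 6 ✓

x = 1000009


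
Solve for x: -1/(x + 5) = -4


Multiply both sides by (x + 5): -1 = -4(x + 5)
Distribute: -1 = -4x - 20
-4x = -1 + 20 = 19
x = -19/4

x = -19/4


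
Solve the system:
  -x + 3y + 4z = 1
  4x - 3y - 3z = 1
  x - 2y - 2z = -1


Using Cramer's rule. Expand each determinant along the first row.
D  = (-1)*[(-3)*(-2) - (-3)*(-2)] - 3*[4*(-2) - (-3)*1] + 4*[4*(-2) - (-3)*1]
  = (-1)*(0) - 3*(-5) + 4*(-5) = -5
Dx = 1*[(-3)*(-2) - (-3)*(-2)] - 3*[1*(-2) - (-3)*(-1)] + 4*[1*(-2) - (-3)*(-1)]
  = 1*(0) - 3*(-5) + 4*(-5) = -5
Dy = (-1)*[1*(-2) - (-3)*(-1)] - 1*[4*(-2) - (-3)*1] + 4*[4*(-1) - 1*1]
  = (-1)*(-5) - 1*(-5) + 4*(-5) = -10
Dz = (-1)*[(-3)*(-1) - 1*(-2)] - 3*[4*(-1) - 1*1] + 1*[4*(-2) - (-3)*1]
  = (-1)*(5) - 3*(-5) + 1*(-5) = 5
x = Dx/D = -5/-5 = 1, y = Dy/D = -10/-5 = 2, z = Dz/D = 5/-5 = -1
Check eq1: (-1)(1) + (3)(2) + (4)(-1) = 1 = 1 ✓
Check eq2: (4)(1) + (-3)(2) + (-3)(-1) = 1 = 1 ✓
Check eq3: (1)(1) + (-2)(2) + (-2)(-1) = -1 = -1 ✓

x = 1, y = 2, z = -1


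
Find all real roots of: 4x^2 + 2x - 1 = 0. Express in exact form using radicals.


Using the quadratic formula: x = (-b ± sqrt(b^2 - 4ac)) / (2a)
Here a = 4, b = 2, c = -1
Discriminant = b^2 - 4ac = 2^2 - 4(4)(-1) = 4 + 16 = 20
Since discriminant = 20 > 0, there are two real roots.
x = (-2 ± 2*sqrt(5)) / 8
Simplifying: x = (-1 ± sqrt(5)) / 4
Numerically: x ≈ 0.3090 or x ≈ -0.8090

x = (-1 + sqrt(5)) / 4 or x = (-1 - sqrt(5)) / 4


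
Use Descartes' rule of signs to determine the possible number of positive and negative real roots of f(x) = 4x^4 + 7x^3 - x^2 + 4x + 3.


Descartes' rule of signs:

For positive roots, count sign changes in f(x) = 4x^4 + 7x^3 - x^2 + 4x + 3:
Signs of coefficients: +, +, -, +, +
Number of sign changes: 2
Possible positive real roots: 2, 0

For negative roots, examine f(-x) = 4x^4 - 7x^3 - x^2 - 4x + 3:
Signs of coefficients: +, -, -, -, +
Number of sign changes: 2
Possible negative real roots: 2, 0

Positive roots: 2 or 0; Negative roots: 2 or 0


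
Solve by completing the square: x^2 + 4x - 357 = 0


Start: x^2 + 4x - 357 = 0
Move constant: x^2 + 4x = 357
Half of 4 is 2, squared is 4
Add 4 to both sides: x^2 + 4x + 4 = 361
(x + 2)^2 = 361
x + 2 = ±19
x = -2 + 19 = 17 or x = -2 - 19 = -21

x = -21, x = 17


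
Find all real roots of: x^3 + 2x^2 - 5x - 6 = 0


Let p(x) = x^3 + 2x^2 - 5x - 6. By the rational root theorem (leading coefficient 1), any rational root is an integer divisor of 6: try ±1, ±2, ... in turn.
Test x = 1: value = -8 ≠ 0.
Test x = -1: value = 0 ✓, so (x + 1) is a factor.
Synthetic division by (x + 1): bring down 1; 1(-1) + 2 = 1; 1(-1) - 5 = -6; (-6)(-1) - 6 = 0 → quotient x^2 + x - 6, remainder 0.
Solve the quadratic x^2 + x - 6 = 0: discriminant = 1^2 - 4(1)(-6) = 1 + 24 = 25.
sqrt(25) = 5, so x = (-1 ± 5)/2: x = 2 or x = -3.

x = -3, x = -1, x = 2


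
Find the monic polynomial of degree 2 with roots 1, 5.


A monic polynomial with roots 1, 5 is:
p(x) = (x - 1)(x - 5)
After multiplying by (x - 1): x - 1
After multiplying by (x - 5): x^2 - 6x + 5

x^2 - 6x + 5


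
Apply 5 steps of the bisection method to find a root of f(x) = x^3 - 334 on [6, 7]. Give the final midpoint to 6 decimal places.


f(x) = x^3 - 334
f(6) = -118 < 0
f(7) = 9 > 0

Step 1: midpoint = (6.000000 + 7.000000)/2 = 6.500000
  f(6.500000) = -59.375000
  f(mid) < 0, so root is in [6.500000, 7.000000]

Step 2: midpoint = (6.500000 + 7.000000)/2 = 6.750000
  f(6.750000) = -26.453125
  f(mid) < 0, so root is in [6.750000, 7.000000]

Step 3: midpoint = (6.750000 + 7.000000)/2 = 6.875000
  f(6.875000) = -9.048828
  f(mid) < 0, so root is in [6.875000, 7.000000]

Step 4: midpoint = (6.875000 + 7.000000)/2 = 6.937500
  f(6.937500) = -0.105713
  f(mid) < 0, so root is in [6.937500, 7.000000]

Step 5: midpoint = (6.937500 + 7.000000)/2 = 6.968750
  f(6.968750) = 4.426727
  f(mid) > 0, so root is in [6.937500, 6.968750]

midpoint = 6.968750


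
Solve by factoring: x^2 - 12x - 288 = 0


We need two numbers that multiply to -288 and add to -12.
Those numbers are 12 and -24 (since 12 * (-24) = -288 and 12 + (-24) = -12).
So x^2 - 12x - 288 = (x + 12)(x - 24) = 0
Setting each factor to zero: x = -12 or x = 24

x = -12, x = 24


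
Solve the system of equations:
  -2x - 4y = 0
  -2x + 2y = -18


Using Cramer's rule:
Determinant D = (-2)(2) - (-2)(-4) = -4 - 8 = -12
Dx = (0)(2) - (-18)(-4) = 0 - 72 = -72
Dy = (-2)(-18) - (-2)(0) = 36 - 0 = 36
x = Dx/D = -72/-12 = 6
y = Dy/D = 36/-12 = -3

x = 6, y = -3


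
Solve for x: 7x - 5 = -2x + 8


Starting with: 7x - 5 = -2x + 8
Move all x terms to left: (7 + 2)x = 8 + 5
Simplify: 9x = 13
Divide both sides by 9: x = 13/9

x = 13/9


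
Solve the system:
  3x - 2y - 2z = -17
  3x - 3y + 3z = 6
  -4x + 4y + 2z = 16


Using Cramer's rule. Expand each determinant along the first row.
D  = 3*[(-3)*2 - 3*4] - (-2)*[3*2 - 3*(-4)] + (-2)*[3*4 - (-3)*(-4)]
  = 3*(-18) - (-2)*(18) + (-2)*(0) = -18
Dx = (-17)*[(-3)*2 - 3*4] - (-2)*[6*2 - 3*16] + (-2)*[6*4 - (-3)*16]
  = (-17)*(-18) - (-2)*(-36) + (-2)*(72) = 90
Dy = 3*[6*2 - 3*16] - (-17)*[3*2 - 3*(-4)] + (-2)*[3*16 - 6*(-4)]
  = 3*(-36) - (-17)*(18) + (-2)*(72) = 54
Dz = 3*[(-3)*16 - 6*4] - (-2)*[3*16 - 6*(-4)] + (-17)*[3*4 - (-3)*(-4)]
  = 3*(-72) - (-2)*(72) + (-17)*(0) = -72
x = Dx/D = 90/-18 = -5, y = Dy/D = 54/-18 = -3, z = Dz/D = -72/-18 = 4
Check eq1: (3)(-5) + (-2)(-3) + (-2)(4) = -17 = -17 ✓
Check eq2: (3)(-5) + (-3)(-3) + (3)(4) = 6 = 6 ✓
Check eq3: (-4)(-5) + (4)(-3) + (2)(4) = 16 = 16 ✓

x = -5, y = -3, z = 4


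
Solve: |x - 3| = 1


An absolute value equation |expr| = 1 gives two cases:
Case 1: x - 3 = 1
  x = 4, so x = 4
Case 2: x - 3 = -1
  x = 2, so x = 2

x = 2, x = 4


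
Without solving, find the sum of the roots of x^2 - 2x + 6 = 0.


By Vieta's formulas for ax^2 + bx + c = 0:
  Sum of roots = -b/a
  Product of roots = c/a

Here a = 1, b = -2, c = 6
Sum = -(-2)/1 = 2
Product = 6/1 = 6

Sum = 2


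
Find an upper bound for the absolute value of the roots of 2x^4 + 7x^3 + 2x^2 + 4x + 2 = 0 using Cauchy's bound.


Cauchy's bound: all roots r satisfy |r| <= 1 + max(|a_i/a_n|) for i = 0,...,n-1
where a_n is the leading coefficient.

Coefficients: [2, 7, 2, 4, 2]
Leading coefficient a_n = 2
Ratios |a_i/a_n|: 7/2, 1, 2, 1
Maximum ratio: 7/2
Cauchy's bound: |r| <= 1 + 7/2 = 9/2

Upper bound = 9/2


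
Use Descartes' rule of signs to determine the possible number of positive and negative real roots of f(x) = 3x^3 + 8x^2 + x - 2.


Descartes' rule of signs:

For positive roots, count sign changes in f(x) = 3x^3 + 8x^2 + x - 2:
Signs of coefficients: +, +, +, -
Number of sign changes: 1
Possible positive real roots: 1

For negative roots, examine f(-x) = -3x^3 + 8x^2 - x - 2:
Signs of coefficients: -, +, -, -
Number of sign changes: 2
Possible negative real roots: 2, 0

Positive roots: 1; Negative roots: 2 or 0


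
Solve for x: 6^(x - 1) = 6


Express both sides with the same base.
6 = 6^1
Since the bases match, equate exponents: x - 1 = 1
So x = 1 - (-1) = 2

x = 2


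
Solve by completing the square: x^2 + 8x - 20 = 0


Start: x^2 + 8x - 20 = 0
Move constant: x^2 + 8x = 20
Half of 8 is 4, squared is 16
Add 16 to both sides: x^2 + 8x + 16 = 36
(x + 4)^2 = 36
x + 4 = ±6
x = -4 + 6 = 2 or x = -4 - 6 = -10

x = -10, x = 2


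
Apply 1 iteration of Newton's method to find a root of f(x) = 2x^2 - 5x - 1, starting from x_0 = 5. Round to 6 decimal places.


Newton's method: x_(n+1) = x_n - f(x_n)/f'(x_n)
f(x) = 2x^2 - 5x - 1
f'(x) = 4x - 5

Iteration 1:
  f(5.000000) = 24.000000
  f'(5.000000) = 15.000000
  x_1 = 5.000000 - (24.000000)/(15.000000) = 3.400000

x_1 = 3.400000


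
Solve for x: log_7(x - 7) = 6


Convert to exponential form: x - 7 = 7^6 = 117649
x = 117649 + 7 = 117656
Check: log_7(117656 - 7) = log_7(117649) = log_7(117649) = 6 ✓

x = 117656


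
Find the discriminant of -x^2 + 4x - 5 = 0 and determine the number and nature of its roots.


For ax^2 + bx + c = 0, discriminant D = b^2 - 4ac
Here a = -1, b = 4, c = -5
D = (4)^2 - 4(-1)(-5) = 16 - 20 = -4

D = -4 < 0
The equation has no real roots (2 complex conjugate roots).

Discriminant = -4, no real roots (2 complex conjugate roots)


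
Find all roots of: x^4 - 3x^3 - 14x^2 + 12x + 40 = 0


Let p(x) = x^4 - 3x^3 - 14x^2 + 12x + 40. By the rational root theorem (leading coefficient 1), any rational root is an integer divisor of 40: try ±1, ±2, ... in turn.
Test x = 1: value = 36 ≠ 0.
Test x = -1: value = 18 ≠ 0.
Test x = 2: value = 0 ✓, so (x - 2) is a factor.
Synthetic division by (x - 2): bring down 1; 1(2) - 3 = -1; (-1)(2) - 14 = -16; (-16)(2) + 12 = -20; (-20)(2) + 40 = 0 → quotient x^3 - x^2 - 16x - 20, remainder 0.
Continue with the quotient x^3 - x^2 - 16x - 20 (candidates must divide 20; re-test x = 2 first in case it repeats).
Test x = 2: value = -48 ≠ 0.
Test x = -2: value = 0 ✓, so (x + 2) is a factor.
Synthetic division by (x + 2): bring down 1; 1(-2) - 1 = -3; (-3)(-2) - 16 = -10; (-10)(-2) - 20 = 0 → quotient x^2 - 3x - 10, remainder 0.
Solve the quadratic x^2 - 3x - 10 = 0: discriminant = (-3)^2 - 4(1)(-10) = 9 + 40 = 49.
sqrt(49) = 7, so x = (3 ± 7)/2: x = 5 or x = -2.
Collecting all roots found:

x = -2 (multiplicity 2), x = 2, x = 5


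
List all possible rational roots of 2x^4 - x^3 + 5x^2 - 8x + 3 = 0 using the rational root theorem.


Rational root theorem: possible roots are ±p/q where:
  p divides the constant term (3): p ∈ {1, 3}
  q divides the leading coefficient (2): q ∈ {1, 2}

All possible rational roots: -3, -3/2, -1, -1/2, 1/2, 1, 3/2, 3

-3, -3/2, -1, -1/2, 1/2, 1, 3/2, 3


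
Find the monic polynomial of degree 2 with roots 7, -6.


A monic polynomial with roots 7, -6 is:
p(x) = (x - 7)(x + 6)
After multiplying by (x - 7): x - 7
After multiplying by (x + 6): x^2 - x - 42

x^2 - x - 42


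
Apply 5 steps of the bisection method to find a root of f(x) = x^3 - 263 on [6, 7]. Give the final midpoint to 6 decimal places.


f(x) = x^3 - 263
f(6) = -47 < 0
f(7) = 80 > 0

Step 1: midpoint = (6.000000 + 7.000000)/2 = 6.500000
  f(6.500000) = 11.625000
  f(mid) > 0, so root is in [6.000000, 6.500000]

Step 2: midpoint = (6.000000 + 6.500000)/2 = 6.250000
  f(6.250000) = -18.859375
  f(mid) < 0, so root is in [6.250000, 6.500000]

Step 3: midpoint = (6.250000 + 6.500000)/2 = 6.375000
  f(6.375000) = -3.916016
  f(mid) < 0, so root is in [6.375000, 6.500000]

Step 4: midpoint = (6.375000 + 6.500000)/2 = 6.437500
  f(6.437500) = 3.779053
  f(mid) > 0, so root is in [6.375000, 6.437500]

Step 5: midpoint = (6.375000 + 6.437500)/2 = 6.406250
  f(6.406250) = -0.087250
  f(mid) < 0, so root is in [6.406250, 6.437500]

midpoint = 6.406250


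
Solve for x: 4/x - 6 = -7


Subtract -6 from both sides: 4/x = -1
Multiply both sides by x: 4 = -1 * x
Divide by -1: x = -4

x = -4


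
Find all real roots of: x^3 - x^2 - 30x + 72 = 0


Let p(x) = x^3 - x^2 - 30x + 72. By the rational root theorem (leading coefficient 1), any rational root is an integer divisor of 72: try ±1, ±2, ... in turn.
Test x = 1: value = 42 ≠ 0.
Test x = -1: value = 100 ≠ 0.
Test x = 2: value = 16 ≠ 0.
Test x = -2: value = 120 ≠ 0.
Test x = 3: value = 0 ✓, so (x - 3) is a factor.
Synthetic division by (x - 3): bring down 1; 1(3) - 1 = 2; 2(3) - 30 = -24; (-24)(3) + 72 = 0 → quotient x^2 + 2x - 24, remainder 0.
Solve the quadratic x^2 + 2x - 24 = 0: discriminant = 2^2 - 4(1)(-24) = 4 + 96 = 100.
sqrt(100) = 10, so x = (-2 ± 10)/2: x = 4 or x = -6.

x = -6, x = 3, x = 4


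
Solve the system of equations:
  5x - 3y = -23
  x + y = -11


Using Cramer's rule:
Determinant D = (5)(1) - (1)(-3) = 5 + 3 = 8
Dx = (-23)(1) - (-11)(-3) = -23 - 33 = -56
Dy = (5)(-11) - (1)(-23) = -55 + 23 = -32
x = Dx/D = -56/8 = -7
y = Dy/D = -32/8 = -4

x = -7, y = -4


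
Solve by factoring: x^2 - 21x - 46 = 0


We need two numbers that multiply to -46 and add to -21.
Those numbers are -23 and 2 (since (-23) * 2 = -46 and (-23) + 2 = -21).
So x^2 - 21x - 46 = (x - 23)(x + 2) = 0
Setting each factor to zero: x = 23 or x = -2

x = -2, x = 23


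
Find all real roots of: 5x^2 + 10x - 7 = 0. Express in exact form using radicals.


Using the quadratic formula: x = (-b ± sqrt(b^2 - 4ac)) / (2a)
Here a = 5, b = 10, c = -7
Discriminant = b^2 - 4ac = 10^2 - 4(5)(-7) = 100 + 140 = 240
Since discriminant = 240 > 0, there are two real roots.
x = (-10 ± 4*sqrt(15)) / 10
Simplifying: x = (-5 ± 2*sqrt(15)) / 5
Numerically: x ≈ 0.5492 or x ≈ -2.5492

x = (-5 + 2*sqrt(15)) / 5 or x = (-5 - 2*sqrt(15)) / 5


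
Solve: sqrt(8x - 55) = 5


Square both sides: 8x - 55 = 5^2 = 25
8x = 25 + 55 = 80
x = 10
Check: sqrt(8*10 - 55) = sqrt(25) = 5 ✓

x = 10


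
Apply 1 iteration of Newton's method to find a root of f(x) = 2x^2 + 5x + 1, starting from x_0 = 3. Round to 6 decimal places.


Newton's method: x_(n+1) = x_n - f(x_n)/f'(x_n)
f(x) = 2x^2 + 5x + 1
f'(x) = 4x + 5

Iteration 1:
  f(3.000000) = 34.000000
  f'(3.000000) = 17.000000
  x_1 = 3.000000 - (34.000000)/(17.000000) = 1.000000

x_1 = 1.000000


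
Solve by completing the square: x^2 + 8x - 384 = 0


Start: x^2 + 8x - 384 = 0
Move constant: x^2 + 8x = 384
Half of 8 is 4, squared is 16
Add 16 to both sides: x^2 + 8x + 16 = 400
(x + 4)^2 = 400
x + 4 = ±20
x = -4 + 20 = 16 or x = -4 - 20 = -24

x = -24, x = 16


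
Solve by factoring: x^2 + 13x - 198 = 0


We need two numbers that multiply to -198 and add to 13.
Those numbers are -9 and 22 (since (-9) * 22 = -198 and (-9) + 22 = 13).
So x^2 + 13x - 198 = (x - 9)(x + 22) = 0
Setting each factor to zero: x = 9 or x = -22

x = -22, x = 9


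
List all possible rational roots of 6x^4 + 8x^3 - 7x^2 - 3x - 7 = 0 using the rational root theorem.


Rational root theorem: possible roots are ±p/q where:
  p divides the constant term (-7): p ∈ {1, 7}
  q divides the leading coefficient (6): q ∈ {1, 2, 3, 6}

All possible rational roots: -7, -7/2, -7/3, -7/6, -1, -1/2, -1/3, -1/6, 1/6, 1/3, 1/2, 1, 7/6, 7/3, 7/2, 7

-7, -7/2, -7/3, -7/6, -1, -1/2, -1/3, -1/6, 1/6, 1/3, 1/2, 1, 7/6, 7/3, 7/2, 7


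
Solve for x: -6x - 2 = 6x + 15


Starting with: -6x - 2 = 6x + 15
Move all x terms to left: (-6 - 6)x = 15 + 2
Simplify: -12x = 17
Divide both sides by -12: x = -17/12

x = -17/12


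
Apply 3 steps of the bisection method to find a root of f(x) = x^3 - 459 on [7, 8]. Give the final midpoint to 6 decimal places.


f(x) = x^3 - 459
f(7) = -116 < 0
f(8) = 53 > 0

Step 1: midpoint = (7.000000 + 8.000000)/2 = 7.500000
  f(7.500000) = -37.125000
  f(mid) < 0, so root is in [7.500000, 8.000000]

Step 2: midpoint = (7.500000 + 8.000000)/2 = 7.750000
  f(7.750000) = 6.484375
  f(mid) > 0, so root is in [7.500000, 7.750000]

Step 3: midpoint = (7.500000 + 7.750000)/2 = 7.625000
  f(7.625000) = -15.677734
  f(mid) < 0, so root is in [7.625000, 7.750000]

midpoint = 7.625000


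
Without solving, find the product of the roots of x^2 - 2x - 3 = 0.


By Vieta's formulas for ax^2 + bx + c = 0:
  Sum of roots = -b/a
  Product of roots = c/a

Here a = 1, b = -2, c = -3
Sum = -(-2)/1 = 2
Product = -3/1 = -3

Product = -3


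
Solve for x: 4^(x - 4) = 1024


Express both sides with the same base.
1024 = 4^5
Since the bases match, equate exponents: x - 4 = 5
So x = 5 - (-4) = 9

x = 9


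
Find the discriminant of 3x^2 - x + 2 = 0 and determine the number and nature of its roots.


For ax^2 + bx + c = 0, discriminant D = b^2 - 4ac
Here a = 3, b = -1, c = 2
D = (-1)^2 - 4(3)(2) = 1 - 24 = -23

D = -23 < 0
The equation has no real roots (2 complex conjugate roots).

Discriminant = -23, no real roots (2 complex conjugate roots)


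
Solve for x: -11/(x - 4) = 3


Multiply both sides by (x - 4): -11 = 3(x - 4)
Distribute: -11 = 3x - 12
3x = -11 + 12 = 1
x = 1/3

x = 1/3


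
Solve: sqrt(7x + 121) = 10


Square both sides: 7x + 121 = 10^2 = 100
7x = 100 - 121 = -21
x = -3
Check: sqrt(7*(-3) + 121) = sqrt(100) = 10 ✓

x = -3


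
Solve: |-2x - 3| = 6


An absolute value equation |expr| = 6 gives two cases:
Case 1: -2x - 3 = 6
  -2x = 9, so x = -9/2
Case 2: -2x - 3 = -6
  -2x = -3, so x = 3/2

x = -9/2, x = 3/2


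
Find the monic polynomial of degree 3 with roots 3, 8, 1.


A monic polynomial with roots 3, 8, 1 is:
p(x) = (x - 3)(x - 8)(x - 1)
After multiplying by (x - 3): x - 3
After multiplying by (x - 8): x^2 - 11x + 24
After multiplying by (x - 1): x^3 - 12x^2 + 35x - 24

x^3 - 12x^2 + 35x - 24


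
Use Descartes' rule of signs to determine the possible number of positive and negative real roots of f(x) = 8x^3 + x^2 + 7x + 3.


Descartes' rule of signs:

For positive roots, count sign changes in f(x) = 8x^3 + x^2 + 7x + 3:
Signs of coefficients: +, +, +, +
Number of sign changes: 0
Possible positive real roots: 0

For negative roots, examine f(-x) = -8x^3 + x^2 - 7x + 3:
Signs of coefficients: -, +, -, +
Number of sign changes: 3
Possible negative real roots: 3, 1

Positive roots: 0; Negative roots: 3 or 1


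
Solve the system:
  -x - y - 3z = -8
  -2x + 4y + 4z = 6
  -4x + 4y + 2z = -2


Using Cramer's rule. Expand each determinant along the first row.
D  = (-1)*[4*2 - 4*4] - (-1)*[(-2)*2 - 4*(-4)] + (-3)*[(-2)*4 - 4*(-4)]
  = (-1)*(-8) - (-1)*(12) + (-3)*(8) = -4
Dx = (-8)*[4*2 - 4*4] - (-1)*[6*2 - 4*(-2)] + (-3)*[6*4 - 4*(-2)]
  = (-8)*(-8) - (-1)*(20) + (-3)*(32) = -12
Dy = (-1)*[6*2 - 4*(-2)] - (-8)*[(-2)*2 - 4*(-4)] + (-3)*[(-2)*(-2) - 6*(-4)]
  = (-1)*(20) - (-8)*(12) + (-3)*(28) = -8
Dz = (-1)*[4*(-2) - 6*4] - (-1)*[(-2)*(-2) - 6*(-4)] + (-8)*[(-2)*4 - 4*(-4)]
  = (-1)*(-32) - (-1)*(28) + (-8)*(8) = -4
x = Dx/D = -12/-4 = 3, y = Dy/D = -8/-4 = 2, z = Dz/D = -4/-4 = 1
Check eq1: (-1)(3) + (-1)(2) + (-3)(1) = -8 = -8 ✓
Check eq2: (-2)(3) + (4)(2) + (4)(1) = 6 = 6 ✓
Check eq3: (-4)(3) + (4)(2) + (2)(1) = -2 = -2 ✓

x = 3, y = 2, z = 1


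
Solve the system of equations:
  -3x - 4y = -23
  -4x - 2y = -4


Using Cramer's rule:
Determinant D = (-3)(-2) - (-4)(-4) = 6 - 16 = -10
Dx = (-23)(-2) - (-4)(-4) = 46 - 16 = 30
Dy = (-3)(-4) - (-4)(-23) = 12 - 92 = -80
x = Dx/D = 30/-10 = -3
y = Dy/D = -80/-10 = 8

x = -3, y = 8


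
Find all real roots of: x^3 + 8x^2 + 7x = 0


The constant term is 0, so x = 0 is a root. Factor out x:
  x(x^2 + 8x + 7) = 0
Solve the quadratic x^2 + 8x + 7 = 0: discriminant = 8^2 - 4(1)(7) = 64 - 28 = 36.
sqrt(36) = 6, so x = (-8 ± 6)/2: x = -1 or x = -7.

x = -7, x = -1, x = 0


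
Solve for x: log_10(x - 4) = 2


Convert to exponential form: x - 4 = 10^2 = 100
x = 100 + 4 = 104
Check: log_10(104 - 4) = log_10(100) = log_10(100) = 2 ✓

x = 104


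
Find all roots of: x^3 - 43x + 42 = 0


Let p(x) = x^3 - 43x + 42. By the rational root theorem (leading coefficient 1), any rational root is an integer divisor of 42: try ±1, ±2, ... in turn.
Test x = 1: value = 0 ✓, so (x - 1) is a factor.
Synthetic division by (x - 1): bring down 1; 1(1) + 0 = 1; 1(1) - 43 = -42; (-42)(1) + 42 = 0 → quotient x^2 + x - 42, remainder 0.
Solve the quadratic x^2 + x - 42 = 0: discriminant = 1^2 - 4(1)(-42) = 1 + 168 = 169.
sqrt(169) = 13, so x = (-1 ± 13)/2: x = 6 or x = -7.
Collecting all roots found:

x = -7, x = 1, x = 6


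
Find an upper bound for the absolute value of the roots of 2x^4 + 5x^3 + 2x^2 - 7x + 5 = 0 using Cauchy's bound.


Cauchy's bound: all roots r satisfy |r| <= 1 + max(|a_i/a_n|) for i = 0,...,n-1
where a_n is the leading coefficient.

Coefficients: [2, 5, 2, -7, 5]
Leading coefficient a_n = 2
Ratios |a_i/a_n|: 5/2, 1, 7/2, 5/2
Maximum ratio: 7/2
Cauchy's bound: |r| <= 1 + 7/2 = 9/2

Upper bound = 9/2


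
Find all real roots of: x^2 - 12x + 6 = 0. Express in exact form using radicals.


Using the quadratic formula: x = (-b ± sqrt(b^2 - 4ac)) / (2a)
Here a = 1, b = -12, c = 6
Discriminant = b^2 - 4ac = (-12)^2 - 4(1)(6) = 144 - 24 = 120
Since discriminant = 120 > 0, there are two real roots.
x = (12 ± 2*sqrt(30)) / 2
Simplifying: x = 6 ± sqrt(30)
Numerically: x ≈ 11.4772 or x ≈ 0.5228

x = 6 + sqrt(30) or x = 6 - sqrt(30)


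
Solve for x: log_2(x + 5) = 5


Convert to exponential form: x + 5 = 2^5 = 32
x = 32 - 5 = 27
Check: log_2(27 + 5) = log_2(32) = log_2(32) = 5 ✓

x = 27


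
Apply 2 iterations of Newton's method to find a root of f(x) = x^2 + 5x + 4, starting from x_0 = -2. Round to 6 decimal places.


Newton's method: x_(n+1) = x_n - f(x_n)/f'(x_n)
f(x) = x^2 + 5x + 4
f'(x) = 2x + 5

Iteration 1:
  f(-2.000000) = -2.000000
  f'(-2.000000) = 1.000000
  x_1 = -2.000000 - (-2.000000)/(1.000000) = 0.000000

Iteration 2:
  f(0.000000) = 4.000000
  f'(0.000000) = 5.000000
  x_2 = 0.000000 - (4.000000)/(5.000000) = -0.800000

x_2 = -0.800000


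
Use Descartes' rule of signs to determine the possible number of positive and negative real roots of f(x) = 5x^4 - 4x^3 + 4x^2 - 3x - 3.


Descartes' rule of signs:

For positive roots, count sign changes in f(x) = 5x^4 - 4x^3 + 4x^2 - 3x - 3:
Signs of coefficients: +, -, +, -, -
Number of sign changes: 3
Possible positive real roots: 3, 1

For negative roots, examine f(-x) = 5x^4 + 4x^3 + 4x^2 + 3x - 3:
Signs of coefficients: +, +, +, +, -
Number of sign changes: 1
Possible negative real roots: 1

Positive roots: 3 or 1; Negative roots: 1


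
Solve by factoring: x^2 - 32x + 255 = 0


We need two numbers that multiply to 255 and add to -32.
Those numbers are -15 and -17 (since (-15) * (-17) = 255 and (-15) + (-17) = -32).
So x^2 - 32x + 255 = (x - 15)(x - 17) = 0
Setting each factor to zero: x = 15 or x = 17

x = 15, x = 17


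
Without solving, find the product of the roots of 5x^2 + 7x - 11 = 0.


By Vieta's formulas for ax^2 + bx + c = 0:
  Sum of roots = -b/a
  Product of roots = c/a

Here a = 5, b = 7, c = -11
Sum = -(7)/5 = -7/5
Product = -11/5 = -11/5

Product = -11/5


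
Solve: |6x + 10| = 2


An absolute value equation |expr| = 2 gives two cases:
Case 1: 6x + 10 = 2
  6x = -8, so x = -4/3
Case 2: 6x + 10 = -2
  6x = -12, so x = -2

x = -2, x = -4/3


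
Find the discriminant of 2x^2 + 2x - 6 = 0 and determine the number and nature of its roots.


For ax^2 + bx + c = 0, discriminant D = b^2 - 4ac
Here a = 2, b = 2, c = -6
D = (2)^2 - 4(2)(-6) = 4 + 48 = 52

D = 52 > 0 but not a perfect square
The equation has 2 distinct real irrational roots.

Discriminant = 52, 2 distinct real irrational roots


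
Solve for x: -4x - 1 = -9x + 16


Starting with: -4x - 1 = -9x + 16
Move all x terms to left: (-4 + 9)x = 16 + 1
Simplify: 5x = 17
Divide both sides by 5: x = 17/5

x = 17/5


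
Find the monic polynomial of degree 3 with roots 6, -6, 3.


A monic polynomial with roots 6, -6, 3 is:
p(x) = (x - 6)(x + 6)(x - 3)
After multiplying by (x - 6): x - 6
After multiplying by (x + 6): x^2 - 36
After multiplying by (x - 3): x^3 - 3x^2 - 36x + 108

x^3 - 3x^2 - 36x + 108


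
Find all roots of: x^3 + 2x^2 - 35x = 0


The constant term is 0, so x = 0 is a root. Factor out x:
  x^2 + 2x - 35 = 0
Solve the quadratic x^2 + 2x - 35 = 0: discriminant = 2^2 - 4(1)(-35) = 4 + 140 = 144.
sqrt(144) = 12, so x = (-2 ± 12)/2: x = 5 or x = -7.
Collecting all roots found:

x = -7, x = 0, x = 5


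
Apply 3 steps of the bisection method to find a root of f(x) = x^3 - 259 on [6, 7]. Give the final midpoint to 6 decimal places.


f(x) = x^3 - 259
f(6) = -43 < 0
f(7) = 84 > 0

Step 1: midpoint = (6.000000 + 7.000000)/2 = 6.500000
  f(6.500000) = 15.625000
  f(mid) > 0, so root is in [6.000000, 6.500000]

Step 2: midpoint = (6.000000 + 6.500000)/2 = 6.250000
  f(6.250000) = -14.859375
  f(mid) < 0, so root is in [6.250000, 6.500000]

Step 3: midpoint = (6.250000 + 6.500000)/2 = 6.375000
  f(6.375000) = 0.083984
  f(mid) > 0, so root is in [6.250000, 6.375000]

midpoint = 6.375000


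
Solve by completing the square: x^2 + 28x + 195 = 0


Start: x^2 + 28x + 195 = 0
Move constant: x^2 + 28x = -195
Half of 28 is 14, squared is 196
Add 196 to both sides: x^2 + 28x + 196 = 1
(x + 14)^2 = 1
x + 14 = ±1
x = -14 + 1 = -13 or x = -14 - 1 = -15

x = -15, x = -13


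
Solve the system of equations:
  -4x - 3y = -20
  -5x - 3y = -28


Using Cramer's rule:
Determinant D = (-4)(-3) - (-5)(-3) = 12 - 15 = -3
Dx = (-20)(-3) - (-28)(-3) = 60 - 84 = -24
Dy = (-4)(-28) - (-5)(-20) = 112 - 100 = 12
x = Dx/D = -24/-3 = 8
y = Dy/D = 12/-3 = -4

x = 8, y = -4


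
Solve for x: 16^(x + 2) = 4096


Express both sides with the same base.
4096 = 16^3
Since the bases match, equate exponents: x + 2 = 3
So x = 3 - (2) = 1

x = 1


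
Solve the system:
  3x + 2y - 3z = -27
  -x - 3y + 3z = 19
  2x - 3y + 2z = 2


Using Cramer's rule. Expand each determinant along the first row.
D  = 3*[(-3)*2 - 3*(-3)] - 2*[(-1)*2 - 3*2] + (-3)*[(-1)*(-3) - (-3)*2]
  = 3*(3) - 2*(-8) + (-3)*(9) = -2
Dx = (-27)*[(-3)*2 - 3*(-3)] - 2*[19*2 - 3*2] + (-3)*[19*(-3) - (-3)*2]
  = (-27)*(3) - 2*(32) + (-3)*(-51) = 8
Dy = 3*[19*2 - 3*2] - (-27)*[(-1)*2 - 3*2] + (-3)*[(-1)*2 - 19*2]
  = 3*(32) - (-27)*(-8) + (-3)*(-40) = 0
Dz = 3*[(-3)*2 - 19*(-3)] - 2*[(-1)*2 - 19*2] + (-27)*[(-1)*(-3) - (-3)*2]
  = 3*(51) - 2*(-40) + (-27)*(9) = -10
x = Dx/D = 8/-2 = -4, y = Dy/D = 0/-2 = 0, z = Dz/D = -10/-2 = 5
Check eq1: (3)(-4) + (2)(0) + (-3)(5) = -27 = -27 ✓
Check eq2: (-1)(-4) + (-3)(0) + (3)(5) = 19 = 19 ✓
Check eq3: (2)(-4) + (-3)(0) + (2)(5) = 2 = 2 ✓

x = -4, y = 0, z = 5


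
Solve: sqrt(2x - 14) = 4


Square both sides: 2x - 14 = 4^2 = 16
2x = 16 + 14 = 30
x = 15
Check: sqrt(2*15 - 14) = sqrt(16) = 4 ✓

x = 15


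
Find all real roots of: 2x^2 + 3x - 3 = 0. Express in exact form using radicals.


Using the quadratic formula: x = (-b ± sqrt(b^2 - 4ac)) / (2a)
Here a = 2, b = 3, c = -3
Discriminant = b^2 - 4ac = 3^2 - 4(2)(-3) = 9 + 24 = 33
Since discriminant = 33 > 0, there are two real roots.
x = (-3 ± sqrt(33)) / 4
Numerically: x ≈ 0.6861 or x ≈ -2.1861

x = (-3 + sqrt(33)) / 4 or x = (-3 - sqrt(33)) / 4


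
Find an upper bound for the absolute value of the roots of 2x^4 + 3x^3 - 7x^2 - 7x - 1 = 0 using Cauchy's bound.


Cauchy's bound: all roots r satisfy |r| <= 1 + max(|a_i/a_n|) for i = 0,...,n-1
where a_n is the leading coefficient.

Coefficients: [2, 3, -7, -7, -1]
Leading coefficient a_n = 2
Ratios |a_i/a_n|: 3/2, 7/2, 7/2, 1/2
Maximum ratio: 7/2
Cauchy's bound: |r| <= 1 + 7/2 = 9/2

Upper bound = 9/2


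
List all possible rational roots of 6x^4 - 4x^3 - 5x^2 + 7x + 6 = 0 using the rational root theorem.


Rational root theorem: possible roots are ±p/q where:
  p divides the constant term (6): p ∈ {1, 2, 3, 6}
  q divides the leading coefficient (6): q ∈ {1, 2, 3, 6}

All possible rational roots: -6, -3, -2, -3/2, -1, -2/3, -1/2, -1/3, -1/6, 1/6, 1/3, 1/2, 2/3, 1, 3/2, 2, 3, 6

-6, -3, -2, -3/2, -1, -2/3, -1/2, -1/3, -1/6, 1/6, 1/3, 1/2, 2/3, 1, 3/2, 2, 3, 6


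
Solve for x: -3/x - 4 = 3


Subtract -4 from both sides: -3/x = 7
Multiply both sides by x: -3 = 7 * x
Divide by 7: x = -3/7

x = -3/7


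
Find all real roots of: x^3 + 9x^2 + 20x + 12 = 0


Let p(x) = x^3 + 9x^2 + 20x + 12. By the rational root theorem (leading coefficient 1), any rational root is an integer divisor of 12: try ±1, ±2, ... in turn.
Test x = 1: value = 42 ≠ 0.
Test x = -1: value = 0 ✓, so (x + 1) is a factor.
Synthetic division by (x + 1): bring down 1; 1(-1) + 9 = 8; 8(-1) + 20 = 12; 12(-1) + 12 = 0 → quotient x^2 + 8x + 12, remainder 0.
Solve the quadratic x^2 + 8x + 12 = 0: discriminant = 8^2 - 4(1)(12) = 64 - 48 = 16.
sqrt(16) = 4, so x = (-8 ± 4)/2: x = -2 or x = -6.

x = -6, x = -2, x = -1


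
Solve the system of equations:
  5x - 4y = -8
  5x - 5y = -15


Using Cramer's rule:
Determinant D = (5)(-5) - (5)(-4) = -25 + 20 = -5
Dx = (-8)(-5) - (-15)(-4) = 40 - 60 = -20
Dy = (5)(-15) - (5)(-8) = -75 + 40 = -35
x = Dx/D = -20/-5 = 4
y = Dy/D = -35/-5 = 7

x = 4, y = 7


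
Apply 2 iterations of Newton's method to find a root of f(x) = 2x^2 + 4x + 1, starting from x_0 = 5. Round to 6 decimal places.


Newton's method: x_(n+1) = x_n - f(x_n)/f'(x_n)
f(x) = 2x^2 + 4x + 1
f'(x) = 4x + 4

Iteration 1:
  f(5.000000) = 71.000000
  f'(5.000000) = 24.000000
  x_1 = 5.000000 - (71.000000)/(24.000000) = 2.041667

Iteration 2:
  f(2.041667) = 17.503472
  f'(2.041667) = 12.166667
  x_2 = 2.041667 - (17.503472)/(12.166667) = 0.603025

x_2 = 0.603025


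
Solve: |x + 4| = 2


An absolute value equation |expr| = 2 gives two cases:
Case 1: x + 4 = 2
  x = -2, so x = -2
Case 2: x + 4 = -2
  x = -6, so x = -6

x = -6, x = -2


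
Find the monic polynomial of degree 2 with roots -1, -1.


A monic polynomial with roots -1, -1 is:
p(x) = (x + 1)(x + 1)
After multiplying by (x + 1): x + 1
After multiplying by (x + 1): x^2 + 2x + 1

x^2 + 2x + 1


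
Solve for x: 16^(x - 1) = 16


Express both sides with the same base.
16 = 16^1
Since the bases match, equate exponents: x - 1 = 1
So x = 1 - (-1) = 2

x = 2


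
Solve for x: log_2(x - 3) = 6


Convert to exponential form: x - 3 = 2^6 = 64
x = 64 + 3 = 67
Check: log_2(67 - 3) = log_2(64) = log_2(64) = 6 ✓

x = 67


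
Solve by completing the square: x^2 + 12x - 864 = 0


Start: x^2 + 12x - 864 = 0
Move constant: x^2 + 12x = 864
Half of 12 is 6, squared is 36
Add 36 to both sides: x^2 + 12x + 36 = 900
(x + 6)^2 = 900
x + 6 = ±30
x = -6 + 30 = 24 or x = -6 - 30 = -36

x = -36, x = 24
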